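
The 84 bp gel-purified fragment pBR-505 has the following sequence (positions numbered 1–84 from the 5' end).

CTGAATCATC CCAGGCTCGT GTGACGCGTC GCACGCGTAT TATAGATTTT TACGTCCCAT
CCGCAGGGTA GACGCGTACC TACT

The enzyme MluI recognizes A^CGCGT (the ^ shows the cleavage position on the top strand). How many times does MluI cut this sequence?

ACGCGT occurs starting at positions 24, 33, 72.
MluI cuts at 3 sites.

3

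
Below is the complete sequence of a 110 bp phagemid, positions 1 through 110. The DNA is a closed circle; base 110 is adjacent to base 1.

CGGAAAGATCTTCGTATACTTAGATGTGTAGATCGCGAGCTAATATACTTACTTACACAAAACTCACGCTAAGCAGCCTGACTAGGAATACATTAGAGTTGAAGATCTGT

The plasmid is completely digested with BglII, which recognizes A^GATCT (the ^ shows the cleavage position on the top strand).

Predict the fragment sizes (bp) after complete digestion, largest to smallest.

97, 13 bp

BglII sites (AGATCT) start at positions 6, 103.
BglII cuts after the first base of each site, so after positions 6, 103.
Circular molecule, 2 cuts → 2 fragments:
  7–103 → 97 bp
  104–110 then 1–6 → 7 + 6 = 13 bp
Sorted largest to smallest: 97, 13 bp.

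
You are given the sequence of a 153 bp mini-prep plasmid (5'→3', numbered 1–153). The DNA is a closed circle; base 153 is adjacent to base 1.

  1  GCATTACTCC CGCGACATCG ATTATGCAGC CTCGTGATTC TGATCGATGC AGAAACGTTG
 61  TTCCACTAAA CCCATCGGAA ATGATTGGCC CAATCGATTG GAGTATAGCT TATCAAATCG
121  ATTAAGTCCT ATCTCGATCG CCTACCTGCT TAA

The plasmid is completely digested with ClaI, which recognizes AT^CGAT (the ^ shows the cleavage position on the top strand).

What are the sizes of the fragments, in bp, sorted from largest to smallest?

ClaI sites (ATCGAT) start at positions 17, 43, 93, 117.
ClaI cuts after base 2 of each site, so after positions 18, 44, 94, 118.
Circular molecule, 4 cuts → 4 fragments:
  19–44 → 26 bp
  45–94 → 50 bp
  95–118 → 24 bp
  119–153 then 1–18 → 35 + 18 = 53 bp
Sorted largest to smallest: 53, 50, 26, 24 bp.

53, 50, 26, 24 bp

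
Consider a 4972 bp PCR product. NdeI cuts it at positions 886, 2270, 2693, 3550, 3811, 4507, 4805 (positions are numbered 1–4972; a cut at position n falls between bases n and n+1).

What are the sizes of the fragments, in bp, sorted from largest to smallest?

Linear molecule, 7 cuts → 8 fragments:
  886 − 0 = 886 bp
  2270 − 886 = 1384 bp
  2693 − 2270 = 423 bp
  3550 − 2693 = 857 bp
  3811 − 3550 = 261 bp
  4507 − 3811 = 696 bp
  4805 − 4507 = 298 bp
  4972 − 4805 = 167 bp
Sorted largest to smallest: 1384, 886, 857, 696, 423, 298, 261, 167 bp.

1384, 886, 857, 696, 423, 298, 261, 167 bp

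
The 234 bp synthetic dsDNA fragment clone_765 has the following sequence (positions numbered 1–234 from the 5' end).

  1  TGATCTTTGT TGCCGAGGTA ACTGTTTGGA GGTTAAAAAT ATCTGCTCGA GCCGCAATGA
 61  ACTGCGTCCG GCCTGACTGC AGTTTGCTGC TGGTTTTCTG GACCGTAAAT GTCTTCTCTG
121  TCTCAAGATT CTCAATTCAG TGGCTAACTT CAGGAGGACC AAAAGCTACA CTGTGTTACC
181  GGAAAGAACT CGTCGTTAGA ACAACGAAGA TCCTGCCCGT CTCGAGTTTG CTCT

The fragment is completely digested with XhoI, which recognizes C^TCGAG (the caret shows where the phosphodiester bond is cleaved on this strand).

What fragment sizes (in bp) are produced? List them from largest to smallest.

XhoI sites (CTCGAG) start at positions 46, 221.
XhoI cuts after the first base of each site, so after positions 46, 221.
Linear molecule, 2 cuts → 3 fragments:
  1–46 → 46 bp
  47–221 → 175 bp
  222–234 → 13 bp
Sorted largest to smallest: 175, 46, 13 bp.

175, 46, 13 bp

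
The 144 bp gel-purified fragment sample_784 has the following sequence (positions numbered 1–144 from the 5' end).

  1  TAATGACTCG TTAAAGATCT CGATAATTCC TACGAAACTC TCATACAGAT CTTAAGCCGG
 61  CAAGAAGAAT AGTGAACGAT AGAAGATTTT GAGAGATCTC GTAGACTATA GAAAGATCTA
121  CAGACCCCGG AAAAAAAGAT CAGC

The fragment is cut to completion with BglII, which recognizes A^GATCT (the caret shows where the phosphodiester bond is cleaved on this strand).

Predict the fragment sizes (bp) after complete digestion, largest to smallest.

BglII sites (AGATCT) start at positions 15, 47, 94, 114.
BglII cuts after the first base of each site, so after positions 15, 47, 94, 114.
Linear molecule, 4 cuts → 5 fragments:
  1–15 → 15 bp
  16–47 → 32 bp
  48–94 → 47 bp
  95–114 → 20 bp
  115–144 → 30 bp
Sorted largest to smallest: 47, 32, 30, 20, 15 bp.

47, 32, 30, 20, 15 bp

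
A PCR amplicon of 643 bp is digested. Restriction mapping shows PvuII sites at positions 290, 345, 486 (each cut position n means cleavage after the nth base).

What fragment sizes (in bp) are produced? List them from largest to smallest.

290, 157, 141, 55 bp

Linear molecule, 3 cuts → 4 fragments:
  290 − 0 = 290 bp
  345 − 290 = 55 bp
  486 − 345 = 141 bp
  643 − 486 = 157 bp
Sorted largest to smallest: 290, 157, 141, 55 bp.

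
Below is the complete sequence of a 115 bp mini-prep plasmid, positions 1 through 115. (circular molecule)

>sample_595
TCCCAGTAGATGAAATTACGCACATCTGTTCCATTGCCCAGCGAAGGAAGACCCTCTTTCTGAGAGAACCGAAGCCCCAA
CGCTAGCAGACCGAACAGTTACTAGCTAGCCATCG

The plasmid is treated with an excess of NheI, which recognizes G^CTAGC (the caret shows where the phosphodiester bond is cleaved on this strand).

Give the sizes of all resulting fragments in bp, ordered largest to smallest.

92, 23 bp

NheI sites (GCTAGC) start at positions 82, 105.
NheI cuts after the first base of each site, so after positions 82, 105.
Circular molecule, 2 cuts → 2 fragments:
  83–105 → 23 bp
  106–115 then 1–82 → 10 + 82 = 92 bp
Sorted largest to smallest: 92, 23 bp.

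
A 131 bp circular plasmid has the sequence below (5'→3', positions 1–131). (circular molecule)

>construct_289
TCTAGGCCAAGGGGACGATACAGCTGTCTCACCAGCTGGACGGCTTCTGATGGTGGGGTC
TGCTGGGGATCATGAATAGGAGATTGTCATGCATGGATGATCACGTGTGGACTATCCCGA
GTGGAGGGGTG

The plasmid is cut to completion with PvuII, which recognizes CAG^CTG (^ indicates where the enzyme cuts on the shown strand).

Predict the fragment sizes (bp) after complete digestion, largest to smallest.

119, 12 bp

PvuII sites (CAGCTG) start at positions 21, 33.
PvuII cuts after base 3 of each site, so after positions 23, 35.
Circular molecule, 2 cuts → 2 fragments:
  24–35 → 12 bp
  36–131 then 1–23 → 96 + 23 = 119 bp
Sorted largest to smallest: 119, 12 bp.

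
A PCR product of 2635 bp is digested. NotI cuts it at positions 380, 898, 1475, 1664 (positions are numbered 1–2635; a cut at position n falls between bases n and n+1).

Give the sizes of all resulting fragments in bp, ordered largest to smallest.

Linear molecule, 4 cuts → 5 fragments:
  380 − 0 = 380 bp
  898 − 380 = 518 bp
  1475 − 898 = 577 bp
  1664 − 1475 = 189 bp
  2635 − 1664 = 971 bp
Sorted largest to smallest: 971, 577, 518, 380, 189 bp.

971, 577, 518, 380, 189 bp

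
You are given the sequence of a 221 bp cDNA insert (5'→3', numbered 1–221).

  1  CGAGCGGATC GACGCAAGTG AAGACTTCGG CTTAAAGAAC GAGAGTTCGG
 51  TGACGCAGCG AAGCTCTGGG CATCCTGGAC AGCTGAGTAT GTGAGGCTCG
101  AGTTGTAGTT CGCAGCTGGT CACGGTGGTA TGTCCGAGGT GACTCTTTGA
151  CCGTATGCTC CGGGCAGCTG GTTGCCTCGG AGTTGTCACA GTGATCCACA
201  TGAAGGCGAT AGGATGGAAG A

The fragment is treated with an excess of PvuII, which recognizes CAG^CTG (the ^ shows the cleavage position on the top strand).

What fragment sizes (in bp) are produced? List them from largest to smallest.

PvuII sites (CAGCTG) start at positions 80, 113, 165.
PvuII cuts after base 3 of each site, so after positions 82, 115, 167.
Linear molecule, 3 cuts → 4 fragments:
  1–82 → 82 bp
  83–115 → 33 bp
  116–167 → 52 bp
  168–221 → 54 bp
Sorted largest to smallest: 82, 54, 52, 33 bp.

82, 54, 52, 33 bp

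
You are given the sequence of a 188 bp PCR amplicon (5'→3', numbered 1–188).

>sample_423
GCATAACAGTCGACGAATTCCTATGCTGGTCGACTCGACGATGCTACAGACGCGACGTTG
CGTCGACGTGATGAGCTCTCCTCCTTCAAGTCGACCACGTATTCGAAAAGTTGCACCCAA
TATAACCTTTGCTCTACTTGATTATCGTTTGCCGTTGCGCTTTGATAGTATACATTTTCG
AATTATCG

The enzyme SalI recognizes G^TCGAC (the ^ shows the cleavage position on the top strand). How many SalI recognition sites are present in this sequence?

GTCGAC occurs starting at positions 9, 29, 62, 90.
SalI cuts at 4 sites.

4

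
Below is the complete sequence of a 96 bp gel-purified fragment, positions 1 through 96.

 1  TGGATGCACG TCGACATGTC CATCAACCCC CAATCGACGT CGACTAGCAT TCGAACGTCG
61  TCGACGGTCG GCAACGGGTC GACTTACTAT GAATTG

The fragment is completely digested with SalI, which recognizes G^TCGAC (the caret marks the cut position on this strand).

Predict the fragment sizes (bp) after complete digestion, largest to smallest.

29, 21, 18, 18, 10 bp

SalI sites (GTCGAC) start at positions 10, 39, 60, 78.
SalI cuts after the first base of each site, so after positions 10, 39, 60, 78.
Linear molecule, 4 cuts → 5 fragments:
  1–10 → 10 bp
  11–39 → 29 bp
  40–60 → 21 bp
  61–78 → 18 bp
  79–96 → 18 bp
Sorted largest to smallest: 29, 21, 18, 18, 10 bp.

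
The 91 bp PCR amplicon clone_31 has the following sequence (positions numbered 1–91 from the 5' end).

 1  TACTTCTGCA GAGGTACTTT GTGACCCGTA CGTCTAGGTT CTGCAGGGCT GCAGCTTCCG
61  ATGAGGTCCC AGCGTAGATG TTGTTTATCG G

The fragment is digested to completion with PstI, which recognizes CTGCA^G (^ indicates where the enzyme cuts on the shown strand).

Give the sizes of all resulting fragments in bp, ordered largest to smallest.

PstI sites (CTGCAG) start at positions 6, 41, 49.
PstI cuts after base 5 of each site (before the last base), so after positions 10, 45, 53.
Linear molecule, 3 cuts → 4 fragments:
  1–10 → 10 bp
  11–45 → 35 bp
  46–53 → 8 bp
  54–91 → 38 bp
Sorted largest to smallest: 38, 35, 10, 8 bp.

38, 35, 10, 8 bp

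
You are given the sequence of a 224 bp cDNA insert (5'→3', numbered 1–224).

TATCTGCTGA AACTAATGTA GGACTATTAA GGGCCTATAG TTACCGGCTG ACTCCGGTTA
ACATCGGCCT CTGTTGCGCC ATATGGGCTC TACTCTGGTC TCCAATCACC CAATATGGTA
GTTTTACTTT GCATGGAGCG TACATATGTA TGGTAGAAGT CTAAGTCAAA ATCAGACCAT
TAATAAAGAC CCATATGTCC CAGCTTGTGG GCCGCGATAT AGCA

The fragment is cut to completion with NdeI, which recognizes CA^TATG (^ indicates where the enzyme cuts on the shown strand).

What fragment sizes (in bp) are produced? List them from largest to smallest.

NdeI sites (CATATG) start at positions 80, 143, 192.
NdeI cuts after base 2 of each site, so after positions 81, 144, 193.
Linear molecule, 3 cuts → 4 fragments:
  1–81 → 81 bp
  82–144 → 63 bp
  145–193 → 49 bp
  194–224 → 31 bp
Sorted largest to smallest: 81, 63, 49, 31 bp.

81, 63, 49, 31 bp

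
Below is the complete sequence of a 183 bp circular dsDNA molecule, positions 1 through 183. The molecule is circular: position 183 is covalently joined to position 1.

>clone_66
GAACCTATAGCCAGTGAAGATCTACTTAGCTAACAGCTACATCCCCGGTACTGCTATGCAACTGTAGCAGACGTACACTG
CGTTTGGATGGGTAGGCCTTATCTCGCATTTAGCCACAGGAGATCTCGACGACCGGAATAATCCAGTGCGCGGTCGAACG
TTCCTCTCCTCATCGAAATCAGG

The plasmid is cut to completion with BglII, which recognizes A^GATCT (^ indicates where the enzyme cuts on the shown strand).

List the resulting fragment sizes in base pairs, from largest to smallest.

103, 80 bp

BglII sites (AGATCT) start at positions 18, 121.
BglII cuts after the first base of each site, so after positions 18, 121.
Circular molecule, 2 cuts → 2 fragments:
  19–121 → 103 bp
  122–183 then 1–18 → 62 + 18 = 80 bp
Sorted largest to smallest: 103, 80 bp.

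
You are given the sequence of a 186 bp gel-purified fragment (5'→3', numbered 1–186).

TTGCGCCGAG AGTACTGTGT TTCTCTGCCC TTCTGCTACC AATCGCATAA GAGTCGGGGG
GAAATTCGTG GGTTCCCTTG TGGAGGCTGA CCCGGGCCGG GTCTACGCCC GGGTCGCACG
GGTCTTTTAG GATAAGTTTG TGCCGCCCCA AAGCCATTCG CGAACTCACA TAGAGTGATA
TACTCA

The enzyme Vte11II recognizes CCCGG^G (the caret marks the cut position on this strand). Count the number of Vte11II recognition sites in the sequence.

CCCGGG occurs starting at positions 91, 108.
Vte11II cuts at 2 sites.

2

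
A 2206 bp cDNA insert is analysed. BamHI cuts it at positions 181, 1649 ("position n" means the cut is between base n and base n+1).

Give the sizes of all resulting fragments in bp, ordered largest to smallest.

Linear molecule, 2 cuts → 3 fragments:
  181 − 0 = 181 bp
  1649 − 181 = 1468 bp
  2206 − 1649 = 557 bp
Sorted largest to smallest: 1468, 557, 181 bp.

1468, 557, 181 bp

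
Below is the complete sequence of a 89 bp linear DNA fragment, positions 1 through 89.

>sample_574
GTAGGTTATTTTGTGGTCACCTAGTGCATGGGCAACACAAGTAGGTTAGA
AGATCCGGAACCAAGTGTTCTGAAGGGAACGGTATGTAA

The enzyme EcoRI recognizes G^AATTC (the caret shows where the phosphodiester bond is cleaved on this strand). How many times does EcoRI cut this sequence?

No occurrence of GAATTC is present in the sequence.
EcoRI does not cut: 0 sites.

0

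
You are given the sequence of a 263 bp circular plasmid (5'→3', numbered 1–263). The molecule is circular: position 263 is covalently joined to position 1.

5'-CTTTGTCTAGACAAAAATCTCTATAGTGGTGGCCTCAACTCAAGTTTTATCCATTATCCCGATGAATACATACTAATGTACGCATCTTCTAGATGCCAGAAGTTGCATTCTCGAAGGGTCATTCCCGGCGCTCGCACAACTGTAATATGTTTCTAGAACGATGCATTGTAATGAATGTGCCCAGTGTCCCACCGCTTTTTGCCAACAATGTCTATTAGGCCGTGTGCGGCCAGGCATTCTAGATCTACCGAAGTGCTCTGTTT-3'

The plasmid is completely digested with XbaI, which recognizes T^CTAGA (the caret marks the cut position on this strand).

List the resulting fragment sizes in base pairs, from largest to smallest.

XbaI sites (TCTAGA) start at positions 6, 88, 152, 238.
XbaI cuts after the first base of each site, so after positions 6, 88, 152, 238.
Circular molecule, 4 cuts → 4 fragments:
  7–88 → 82 bp
  89–152 → 64 bp
  153–238 → 86 bp
  239–263 then 1–6 → 25 + 6 = 31 bp
Sorted largest to smallest: 86, 82, 64, 31 bp.

86, 82, 64, 31 bp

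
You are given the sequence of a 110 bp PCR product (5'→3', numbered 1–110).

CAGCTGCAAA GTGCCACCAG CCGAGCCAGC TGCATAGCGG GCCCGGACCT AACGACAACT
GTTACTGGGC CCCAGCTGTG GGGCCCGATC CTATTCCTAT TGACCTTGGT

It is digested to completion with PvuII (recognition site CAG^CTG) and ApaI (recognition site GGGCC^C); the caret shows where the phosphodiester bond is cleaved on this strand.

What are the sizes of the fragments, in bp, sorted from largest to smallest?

28, 26, 25, 14, 10, 4, 3 bp

PvuII sites (CAGCTG) start at positions 1, 27, 73.
PvuII cuts after base 3 of each site, so after positions 3, 29, 75.
ApaI sites (GGGCCC) start at positions 39, 67, 81.
ApaI cuts after base 5 of each site (before the last base), so after positions 43, 71, 85.
Combined cut positions: 3, 29, 43, 71, 75, 85.
Linear molecule, 6 cuts → 7 fragments:
  1–3 → 3 bp
  4–29 → 26 bp
  30–43 → 14 bp
  44–71 → 28 bp
  72–75 → 4 bp
  76–85 → 10 bp
  86–110 → 25 bp
Sorted largest to smallest: 28, 26, 25, 14, 10, 4, 3 bp.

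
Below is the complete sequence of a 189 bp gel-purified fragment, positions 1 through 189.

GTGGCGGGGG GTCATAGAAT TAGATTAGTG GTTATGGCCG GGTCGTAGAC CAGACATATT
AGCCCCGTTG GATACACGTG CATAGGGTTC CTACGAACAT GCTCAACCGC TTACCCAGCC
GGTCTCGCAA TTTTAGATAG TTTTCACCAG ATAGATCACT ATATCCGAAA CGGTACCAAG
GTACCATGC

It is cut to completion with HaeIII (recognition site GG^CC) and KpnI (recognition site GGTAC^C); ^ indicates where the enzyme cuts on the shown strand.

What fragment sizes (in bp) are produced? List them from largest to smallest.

139, 37, 8, 5 bp

The HaeIII site (GGCC) starts at position 36.
HaeIII cuts after base 2 of each site, so after position 37.
KpnI sites (GGTACC) start at positions 172, 180.
KpnI cuts after base 5 of each site (before the last base), so after positions 176, 184.
Combined cut positions: 37, 176, 184.
Linear molecule, 3 cuts → 4 fragments:
  1–37 → 37 bp
  38–176 → 139 bp
  177–184 → 8 bp
  185–189 → 5 bp
Sorted largest to smallest: 139, 37, 8, 5 bp.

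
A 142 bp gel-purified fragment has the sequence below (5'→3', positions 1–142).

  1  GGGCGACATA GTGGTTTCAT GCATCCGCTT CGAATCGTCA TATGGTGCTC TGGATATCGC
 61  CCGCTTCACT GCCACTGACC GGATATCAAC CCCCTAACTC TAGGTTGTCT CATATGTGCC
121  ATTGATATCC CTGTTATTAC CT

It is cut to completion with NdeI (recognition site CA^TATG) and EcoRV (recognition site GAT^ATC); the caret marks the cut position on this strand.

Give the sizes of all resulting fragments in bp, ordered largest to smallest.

NdeI sites (CATATG) start at positions 39, 111.
NdeI cuts after base 2 of each site, so after positions 40, 112.
EcoRV sites (GATATC) start at positions 53, 82, 124.
EcoRV cuts after base 3 of each site, so after positions 55, 84, 126.
Combined cut positions: 40, 55, 84, 112, 126.
Linear molecule, 5 cuts → 6 fragments:
  1–40 → 40 bp
  41–55 → 15 bp
  56–84 → 29 bp
  85–112 → 28 bp
  113–126 → 14 bp
  127–142 → 16 bp
Sorted largest to smallest: 40, 29, 28, 16, 15, 14 bp.

40, 29, 28, 16, 15, 14 bp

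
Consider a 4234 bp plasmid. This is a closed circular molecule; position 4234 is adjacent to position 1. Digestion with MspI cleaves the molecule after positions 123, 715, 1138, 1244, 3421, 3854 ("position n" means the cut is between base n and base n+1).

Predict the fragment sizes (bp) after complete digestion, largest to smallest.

2177, 592, 503, 433, 423, 106 bp

Circular molecule, 6 cuts → 6 fragments:
  715 − 123 = 592 bp
  1138 − 715 = 423 bp
  1244 − 1138 = 106 bp
  3421 − 1244 = 2177 bp
  3854 − 3421 = 433 bp
  wrap: 4234 − 3854 + 123 = 503 bp
Sorted largest to smallest: 2177, 592, 503, 433, 423, 106 bp.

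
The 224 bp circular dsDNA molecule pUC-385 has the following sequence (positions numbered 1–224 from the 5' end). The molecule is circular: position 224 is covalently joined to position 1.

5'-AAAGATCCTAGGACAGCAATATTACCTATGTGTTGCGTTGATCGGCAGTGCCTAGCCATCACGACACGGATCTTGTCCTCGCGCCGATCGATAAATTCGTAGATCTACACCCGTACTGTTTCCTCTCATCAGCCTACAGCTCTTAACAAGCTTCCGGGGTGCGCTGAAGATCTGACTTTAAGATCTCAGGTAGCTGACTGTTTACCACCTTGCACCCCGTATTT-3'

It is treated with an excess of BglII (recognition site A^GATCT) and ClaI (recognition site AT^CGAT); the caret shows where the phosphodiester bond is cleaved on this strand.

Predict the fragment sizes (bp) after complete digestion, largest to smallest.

BglII sites (AGATCT) start at positions 101, 168, 181.
BglII cuts after the first base of each site, so after positions 101, 168, 181.
The ClaI site (ATCGAT) starts at position 87.
ClaI cuts after base 2 of each site, so after position 88.
Combined cut positions: 88, 101, 168, 181.
Circular molecule, 4 cuts → 4 fragments:
  89–101 → 13 bp
  102–168 → 67 bp
  169–181 → 13 bp
  182–224 then 1–88 → 43 + 88 = 131 bp
Sorted largest to smallest: 131, 67, 13, 13 bp.

131, 67, 13, 13 bp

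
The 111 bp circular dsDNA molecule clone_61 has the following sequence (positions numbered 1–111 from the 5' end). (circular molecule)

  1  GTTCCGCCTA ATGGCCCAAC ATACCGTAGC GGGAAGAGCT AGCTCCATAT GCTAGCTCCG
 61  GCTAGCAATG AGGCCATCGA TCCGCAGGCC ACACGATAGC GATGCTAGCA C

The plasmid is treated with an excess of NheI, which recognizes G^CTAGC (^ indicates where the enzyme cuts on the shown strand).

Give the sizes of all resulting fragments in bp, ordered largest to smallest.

NheI sites (GCTAGC) start at positions 38, 51, 61, 104.
NheI cuts after the first base of each site, so after positions 38, 51, 61, 104.
Circular molecule, 4 cuts → 4 fragments:
  39–51 → 13 bp
  52–61 → 10 bp
  62–104 → 43 bp
  105–111 then 1–38 → 7 + 38 = 45 bp
Sorted largest to smallest: 45, 43, 13, 10 bp.

45, 43, 13, 10 bp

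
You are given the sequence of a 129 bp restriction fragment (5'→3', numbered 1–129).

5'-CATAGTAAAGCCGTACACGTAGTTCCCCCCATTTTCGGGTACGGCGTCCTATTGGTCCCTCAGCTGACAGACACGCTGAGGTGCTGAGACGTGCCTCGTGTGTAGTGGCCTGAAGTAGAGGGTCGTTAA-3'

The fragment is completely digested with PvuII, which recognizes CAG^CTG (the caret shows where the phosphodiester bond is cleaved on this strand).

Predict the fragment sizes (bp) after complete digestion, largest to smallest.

66, 63 bp

The PvuII site (CAGCTG) starts at position 61.
PvuII cuts after base 3 of each site, so after position 63.
Linear molecule, 1 cut → 2 fragments:
  1–63 → 63 bp
  64–129 → 66 bp
Sorted largest to smallest: 66, 63 bp.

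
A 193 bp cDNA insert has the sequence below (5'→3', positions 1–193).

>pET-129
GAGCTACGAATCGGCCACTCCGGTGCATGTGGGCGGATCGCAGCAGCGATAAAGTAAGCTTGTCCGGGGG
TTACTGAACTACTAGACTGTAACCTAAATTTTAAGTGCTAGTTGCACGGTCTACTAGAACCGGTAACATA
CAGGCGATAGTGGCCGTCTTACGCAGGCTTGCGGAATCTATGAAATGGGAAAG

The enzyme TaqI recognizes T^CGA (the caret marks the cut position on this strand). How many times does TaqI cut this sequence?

0

No occurrence of TCGA is present in the sequence.
TaqI does not cut: 0 sites.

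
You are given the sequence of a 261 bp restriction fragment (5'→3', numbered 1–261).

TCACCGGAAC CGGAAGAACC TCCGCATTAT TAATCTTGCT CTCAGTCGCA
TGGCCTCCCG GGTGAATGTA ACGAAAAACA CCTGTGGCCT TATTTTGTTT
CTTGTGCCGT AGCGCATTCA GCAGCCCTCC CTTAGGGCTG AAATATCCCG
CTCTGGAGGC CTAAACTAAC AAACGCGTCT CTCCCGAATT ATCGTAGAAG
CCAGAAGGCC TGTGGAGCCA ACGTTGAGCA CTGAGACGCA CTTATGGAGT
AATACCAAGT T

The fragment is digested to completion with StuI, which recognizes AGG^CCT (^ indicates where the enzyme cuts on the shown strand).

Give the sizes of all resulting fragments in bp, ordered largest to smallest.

159, 53, 49 bp

StuI sites (AGGCCT) start at positions 157, 206.
StuI cuts after base 3 of each site, so after positions 159, 208.
Linear molecule, 2 cuts → 3 fragments:
  1–159 → 159 bp
  160–208 → 49 bp
  209–261 → 53 bp
Sorted largest to smallest: 159, 53, 49 bp.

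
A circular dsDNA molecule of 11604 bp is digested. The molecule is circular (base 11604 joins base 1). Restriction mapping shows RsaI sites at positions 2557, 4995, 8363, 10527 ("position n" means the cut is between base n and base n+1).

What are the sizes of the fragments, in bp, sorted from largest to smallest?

Circular molecule, 4 cuts → 4 fragments:
  4995 − 2557 = 2438 bp
  8363 − 4995 = 3368 bp
  10527 − 8363 = 2164 bp
  wrap: 11604 − 10527 + 2557 = 3634 bp
Sorted largest to smallest: 3634, 3368, 2438, 2164 bp.

3634, 3368, 2438, 2164 bp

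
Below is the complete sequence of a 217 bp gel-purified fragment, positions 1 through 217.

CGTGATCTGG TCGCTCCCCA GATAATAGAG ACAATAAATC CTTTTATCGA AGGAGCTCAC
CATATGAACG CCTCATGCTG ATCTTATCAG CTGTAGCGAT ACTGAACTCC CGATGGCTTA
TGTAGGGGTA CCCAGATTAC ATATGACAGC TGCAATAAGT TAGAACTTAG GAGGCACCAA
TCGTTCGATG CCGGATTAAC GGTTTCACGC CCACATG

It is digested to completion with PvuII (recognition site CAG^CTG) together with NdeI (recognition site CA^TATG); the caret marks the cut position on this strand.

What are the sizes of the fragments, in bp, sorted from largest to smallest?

68, 62, 51, 28, 8 bp

PvuII sites (CAGCTG) start at positions 88, 147.
PvuII cuts after base 3 of each site, so after positions 90, 149.
NdeI sites (CATATG) start at positions 61, 140.
NdeI cuts after base 2 of each site, so after positions 62, 141.
Combined cut positions: 62, 90, 141, 149.
Linear molecule, 4 cuts → 5 fragments:
  1–62 → 62 bp
  63–90 → 28 bp
  91–141 → 51 bp
  142–149 → 8 bp
  150–217 → 68 bp
Sorted largest to smallest: 68, 62, 51, 28, 8 bp.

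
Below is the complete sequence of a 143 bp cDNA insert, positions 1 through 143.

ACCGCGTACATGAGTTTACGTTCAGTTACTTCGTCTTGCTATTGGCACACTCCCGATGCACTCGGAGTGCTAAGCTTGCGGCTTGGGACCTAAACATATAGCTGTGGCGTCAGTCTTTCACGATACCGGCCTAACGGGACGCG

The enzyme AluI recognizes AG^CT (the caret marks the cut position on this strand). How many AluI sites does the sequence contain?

2

AGCT occurs starting at positions 73, 100.
AluI cuts at 2 sites.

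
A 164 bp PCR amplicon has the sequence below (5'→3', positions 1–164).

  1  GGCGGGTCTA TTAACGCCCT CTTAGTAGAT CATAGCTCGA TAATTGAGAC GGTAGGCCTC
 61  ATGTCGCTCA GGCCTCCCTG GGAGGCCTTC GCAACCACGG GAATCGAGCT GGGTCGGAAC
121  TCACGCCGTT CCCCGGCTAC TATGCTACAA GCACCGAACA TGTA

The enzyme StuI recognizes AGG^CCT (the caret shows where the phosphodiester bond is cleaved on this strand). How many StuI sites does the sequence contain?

3

AGGCCT occurs starting at positions 54, 70, 83.
StuI cuts at 3 sites.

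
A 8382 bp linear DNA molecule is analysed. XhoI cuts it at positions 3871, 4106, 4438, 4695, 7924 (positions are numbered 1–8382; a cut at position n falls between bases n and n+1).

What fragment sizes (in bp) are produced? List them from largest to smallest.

Linear molecule, 5 cuts → 6 fragments:
  3871 − 0 = 3871 bp
  4106 − 3871 = 235 bp
  4438 − 4106 = 332 bp
  4695 − 4438 = 257 bp
  7924 − 4695 = 3229 bp
  8382 − 7924 = 458 bp
Sorted largest to smallest: 3871, 3229, 458, 332, 257, 235 bp.

3871, 3229, 458, 332, 257, 235 bp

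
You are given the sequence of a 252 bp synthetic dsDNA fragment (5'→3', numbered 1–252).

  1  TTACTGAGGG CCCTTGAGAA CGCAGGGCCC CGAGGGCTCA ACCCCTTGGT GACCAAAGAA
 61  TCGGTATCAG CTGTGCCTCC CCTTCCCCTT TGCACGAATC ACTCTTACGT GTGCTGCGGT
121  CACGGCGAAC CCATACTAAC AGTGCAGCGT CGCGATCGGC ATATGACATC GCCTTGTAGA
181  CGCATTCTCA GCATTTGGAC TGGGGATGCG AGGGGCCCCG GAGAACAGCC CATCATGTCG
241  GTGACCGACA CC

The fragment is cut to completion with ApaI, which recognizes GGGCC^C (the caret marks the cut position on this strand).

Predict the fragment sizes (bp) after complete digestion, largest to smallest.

188, 35, 17, 12 bp

ApaI sites (GGGCCC) start at positions 8, 25, 213.
ApaI cuts after base 5 of each site (before the last base), so after positions 12, 29, 217.
Linear molecule, 3 cuts → 4 fragments:
  1–12 → 12 bp
  13–29 → 17 bp
  30–217 → 188 bp
  218–252 → 35 bp
Sorted largest to smallest: 188, 35, 17, 12 bp.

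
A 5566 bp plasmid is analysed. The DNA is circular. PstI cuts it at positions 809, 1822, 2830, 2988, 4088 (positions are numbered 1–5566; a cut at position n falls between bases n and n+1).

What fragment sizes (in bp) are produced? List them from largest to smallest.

Circular molecule, 5 cuts → 5 fragments:
  1822 − 809 = 1013 bp
  2830 − 1822 = 1008 bp
  2988 − 2830 = 158 bp
  4088 − 2988 = 1100 bp
  wrap: 5566 − 4088 + 809 = 2287 bp
Sorted largest to smallest: 2287, 1100, 1013, 1008, 158 bp.

2287, 1100, 1013, 1008, 158 bp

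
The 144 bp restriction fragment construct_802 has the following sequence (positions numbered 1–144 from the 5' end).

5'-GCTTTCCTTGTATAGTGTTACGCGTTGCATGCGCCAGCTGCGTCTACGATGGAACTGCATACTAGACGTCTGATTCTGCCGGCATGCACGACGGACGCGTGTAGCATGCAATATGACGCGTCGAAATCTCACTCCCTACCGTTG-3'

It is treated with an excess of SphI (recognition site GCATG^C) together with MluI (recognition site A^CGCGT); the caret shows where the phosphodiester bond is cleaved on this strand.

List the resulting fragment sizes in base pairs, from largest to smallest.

SphI sites (GCATGC) start at positions 27, 82, 104.
SphI cuts after base 5 of each site (before the last base), so after positions 31, 86, 108.
MluI sites (ACGCGT) start at positions 20, 95, 116.
MluI cuts after the first base of each site, so after positions 20, 95, 116.
Combined cut positions: 20, 31, 86, 95, 108, 116.
Linear molecule, 6 cuts → 7 fragments:
  1–20 → 20 bp
  21–31 → 11 bp
  32–86 → 55 bp
  87–95 → 9 bp
  96–108 → 13 bp
  109–116 → 8 bp
  117–144 → 28 bp
Sorted largest to smallest: 55, 28, 20, 13, 11, 9, 8 bp.

55, 28, 20, 13, 11, 9, 8 bp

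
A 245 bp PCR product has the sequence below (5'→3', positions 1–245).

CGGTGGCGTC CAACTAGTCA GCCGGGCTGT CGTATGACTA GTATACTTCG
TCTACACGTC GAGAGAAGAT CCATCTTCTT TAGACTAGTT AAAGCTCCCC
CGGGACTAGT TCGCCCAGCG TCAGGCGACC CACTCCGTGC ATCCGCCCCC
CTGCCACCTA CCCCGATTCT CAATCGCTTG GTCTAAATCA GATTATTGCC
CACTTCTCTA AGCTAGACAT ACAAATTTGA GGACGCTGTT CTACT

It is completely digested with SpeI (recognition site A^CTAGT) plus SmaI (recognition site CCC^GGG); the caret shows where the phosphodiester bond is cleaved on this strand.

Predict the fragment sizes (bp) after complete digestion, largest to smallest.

140, 47, 24, 17, 13, 4 bp

SpeI sites (ACTAGT) start at positions 13, 37, 84, 105.
SpeI cuts after the first base of each site, so after positions 13, 37, 84, 105.
The SmaI site (CCCGGG) starts at position 99.
SmaI cuts after base 3 of each site, so after position 101.
Combined cut positions: 13, 37, 84, 101, 105.
Linear molecule, 5 cuts → 6 fragments:
  1–13 → 13 bp
  14–37 → 24 bp
  38–84 → 47 bp
  85–101 → 17 bp
  102–105 → 4 bp
  106–245 → 140 bp
Sorted largest to smallest: 140, 47, 24, 17, 13, 4 bp.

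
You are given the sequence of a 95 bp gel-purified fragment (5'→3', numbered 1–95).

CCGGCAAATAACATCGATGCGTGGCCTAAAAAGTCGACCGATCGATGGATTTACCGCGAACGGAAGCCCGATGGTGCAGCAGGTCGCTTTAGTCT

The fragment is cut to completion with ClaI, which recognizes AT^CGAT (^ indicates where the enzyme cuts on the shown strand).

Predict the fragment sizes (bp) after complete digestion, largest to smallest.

53, 28, 14 bp

ClaI sites (ATCGAT) start at positions 13, 41.
ClaI cuts after base 2 of each site, so after positions 14, 42.
Linear molecule, 2 cuts → 3 fragments:
  1–14 → 14 bp
  15–42 → 28 bp
  43–95 → 53 bp
Sorted largest to smallest: 53, 28, 14 bp.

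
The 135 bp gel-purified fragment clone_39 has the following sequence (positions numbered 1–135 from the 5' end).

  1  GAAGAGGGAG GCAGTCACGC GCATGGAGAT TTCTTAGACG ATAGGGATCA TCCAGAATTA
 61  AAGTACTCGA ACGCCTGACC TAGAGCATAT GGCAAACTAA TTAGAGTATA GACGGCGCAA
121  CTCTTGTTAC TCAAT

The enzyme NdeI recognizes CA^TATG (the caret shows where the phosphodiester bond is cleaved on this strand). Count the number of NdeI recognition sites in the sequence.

CATATG occurs starting at position 86.
NdeI cuts at 1 site.

1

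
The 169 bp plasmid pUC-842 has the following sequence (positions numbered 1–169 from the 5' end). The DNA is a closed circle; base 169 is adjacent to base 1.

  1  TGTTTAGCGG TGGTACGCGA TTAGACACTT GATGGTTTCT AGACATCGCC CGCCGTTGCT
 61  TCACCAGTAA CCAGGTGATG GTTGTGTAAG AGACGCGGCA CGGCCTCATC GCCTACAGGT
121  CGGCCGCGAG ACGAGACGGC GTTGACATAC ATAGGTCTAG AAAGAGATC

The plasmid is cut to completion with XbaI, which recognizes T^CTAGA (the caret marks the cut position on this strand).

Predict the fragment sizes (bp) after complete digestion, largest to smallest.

118, 51 bp

XbaI sites (TCTAGA) start at positions 38, 156.
XbaI cuts after the first base of each site, so after positions 38, 156.
Circular molecule, 2 cuts → 2 fragments:
  39–156 → 118 bp
  157–169 then 1–38 → 13 + 38 = 51 bp
Sorted largest to smallest: 118, 51 bp.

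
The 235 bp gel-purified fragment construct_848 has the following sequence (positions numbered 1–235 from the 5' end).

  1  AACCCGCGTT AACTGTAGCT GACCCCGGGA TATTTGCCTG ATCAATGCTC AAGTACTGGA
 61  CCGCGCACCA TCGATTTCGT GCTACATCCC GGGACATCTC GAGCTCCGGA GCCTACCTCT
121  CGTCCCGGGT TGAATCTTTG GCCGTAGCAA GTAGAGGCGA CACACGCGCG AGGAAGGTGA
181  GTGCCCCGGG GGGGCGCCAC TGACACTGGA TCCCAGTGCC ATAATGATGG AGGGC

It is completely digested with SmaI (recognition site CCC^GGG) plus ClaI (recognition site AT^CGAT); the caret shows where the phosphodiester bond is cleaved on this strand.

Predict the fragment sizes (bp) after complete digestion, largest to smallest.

61, 48, 45, 36, 26, 19 bp

SmaI sites (CCCGGG) start at positions 24, 88, 124, 185.
SmaI cuts after base 3 of each site, so after positions 26, 90, 126, 187.
The ClaI site (ATCGAT) starts at position 70.
ClaI cuts after base 2 of each site, so after position 71.
Combined cut positions: 26, 71, 90, 126, 187.
Linear molecule, 5 cuts → 6 fragments:
  1–26 → 26 bp
  27–71 → 45 bp
  72–90 → 19 bp
  91–126 → 36 bp
  127–187 → 61 bp
  188–235 → 48 bp
Sorted largest to smallest: 61, 48, 45, 36, 26, 19 bp.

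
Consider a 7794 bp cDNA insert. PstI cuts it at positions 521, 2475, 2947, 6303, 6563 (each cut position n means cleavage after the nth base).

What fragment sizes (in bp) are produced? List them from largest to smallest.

Linear molecule, 5 cuts → 6 fragments:
  521 − 0 = 521 bp
  2475 − 521 = 1954 bp
  2947 − 2475 = 472 bp
  6303 − 2947 = 3356 bp
  6563 − 6303 = 260 bp
  7794 − 6563 = 1231 bp
Sorted largest to smallest: 3356, 1954, 1231, 521, 472, 260 bp.

3356, 1954, 1231, 521, 472, 260 bp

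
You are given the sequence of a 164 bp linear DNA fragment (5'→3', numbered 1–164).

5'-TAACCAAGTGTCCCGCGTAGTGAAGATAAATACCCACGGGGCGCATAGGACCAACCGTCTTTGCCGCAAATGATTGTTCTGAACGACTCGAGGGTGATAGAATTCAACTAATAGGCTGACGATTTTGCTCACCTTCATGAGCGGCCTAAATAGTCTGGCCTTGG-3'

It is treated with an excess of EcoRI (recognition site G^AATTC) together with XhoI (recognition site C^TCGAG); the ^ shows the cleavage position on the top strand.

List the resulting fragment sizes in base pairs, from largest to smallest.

The EcoRI site (GAATTC) starts at position 100.
EcoRI cuts after the first base of each site, so after position 100.
The XhoI site (CTCGAG) starts at position 87.
XhoI cuts after the first base of each site, so after position 87.
Combined cut positions: 87, 100.
Linear molecule, 2 cuts → 3 fragments:
  1–87 → 87 bp
  88–100 → 13 bp
  101–164 → 64 bp
Sorted largest to smallest: 87, 64, 13 bp.

87, 64, 13 bp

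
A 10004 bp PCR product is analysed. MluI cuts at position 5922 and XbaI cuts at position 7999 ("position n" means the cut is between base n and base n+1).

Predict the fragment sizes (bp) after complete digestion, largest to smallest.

5922, 2077, 2005 bp

Combined cut positions (sorted): 5922, 7999.
Linear molecule, 2 cuts → 3 fragments:
  5922 − 0 = 5922 bp
  7999 − 5922 = 2077 bp
  10004 − 7999 = 2005 bp
Sorted largest to smallest: 5922, 2077, 2005 bp.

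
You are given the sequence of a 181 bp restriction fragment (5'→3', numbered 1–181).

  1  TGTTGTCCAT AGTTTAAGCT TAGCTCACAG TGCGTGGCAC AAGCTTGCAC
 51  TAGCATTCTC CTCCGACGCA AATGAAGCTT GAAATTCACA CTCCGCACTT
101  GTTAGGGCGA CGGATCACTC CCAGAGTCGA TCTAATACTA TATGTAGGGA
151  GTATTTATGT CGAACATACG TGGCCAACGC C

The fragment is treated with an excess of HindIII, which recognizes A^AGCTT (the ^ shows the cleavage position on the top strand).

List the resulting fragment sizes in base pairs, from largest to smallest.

HindIII sites (AAGCTT) start at positions 16, 41, 75.
HindIII cuts after the first base of each site, so after positions 16, 41, 75.
Linear molecule, 3 cuts → 4 fragments:
  1–16 → 16 bp
  17–41 → 25 bp
  42–75 → 34 bp
  76–181 → 106 bp
Sorted largest to smallest: 106, 34, 25, 16 bp.

106, 34, 25, 16 bp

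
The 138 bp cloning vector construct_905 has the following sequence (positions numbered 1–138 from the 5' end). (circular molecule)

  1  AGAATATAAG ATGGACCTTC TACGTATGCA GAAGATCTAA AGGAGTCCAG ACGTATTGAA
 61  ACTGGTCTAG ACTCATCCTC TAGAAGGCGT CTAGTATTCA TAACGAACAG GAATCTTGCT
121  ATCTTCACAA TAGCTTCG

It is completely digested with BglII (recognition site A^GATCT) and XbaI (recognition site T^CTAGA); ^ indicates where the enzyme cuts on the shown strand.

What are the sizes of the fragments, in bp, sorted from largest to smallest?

92, 33, 13 bp

The BglII site (AGATCT) starts at position 33.
BglII cuts after the first base of each site, so after position 33.
XbaI sites (TCTAGA) start at positions 66, 79.
XbaI cuts after the first base of each site, so after positions 66, 79.
Combined cut positions: 33, 66, 79.
Circular molecule, 3 cuts → 3 fragments:
  34–66 → 33 bp
  67–79 → 13 bp
  80–138 then 1–33 → 59 + 33 = 92 bp
Sorted largest to smallest: 92, 33, 13 bp.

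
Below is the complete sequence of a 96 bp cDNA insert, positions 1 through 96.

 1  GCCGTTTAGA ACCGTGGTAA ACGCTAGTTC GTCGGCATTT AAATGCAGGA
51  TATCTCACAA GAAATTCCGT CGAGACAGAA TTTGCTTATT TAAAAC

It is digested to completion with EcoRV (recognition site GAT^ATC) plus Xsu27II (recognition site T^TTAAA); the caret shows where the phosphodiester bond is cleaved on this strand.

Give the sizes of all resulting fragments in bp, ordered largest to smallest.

The EcoRV site (GATATC) starts at position 49.
EcoRV cuts after base 3 of each site, so after position 51.
Xsu27II sites (TTTAAA) start at positions 38, 89.
Xsu27II cuts after the first base of each site, so after positions 38, 89.
Combined cut positions: 38, 51, 89.
Linear molecule, 3 cuts → 4 fragments:
  1–38 → 38 bp
  39–51 → 13 bp
  52–89 → 38 bp
  90–96 → 7 bp
Sorted largest to smallest: 38, 38, 13, 7 bp.

38, 38, 13, 7 bp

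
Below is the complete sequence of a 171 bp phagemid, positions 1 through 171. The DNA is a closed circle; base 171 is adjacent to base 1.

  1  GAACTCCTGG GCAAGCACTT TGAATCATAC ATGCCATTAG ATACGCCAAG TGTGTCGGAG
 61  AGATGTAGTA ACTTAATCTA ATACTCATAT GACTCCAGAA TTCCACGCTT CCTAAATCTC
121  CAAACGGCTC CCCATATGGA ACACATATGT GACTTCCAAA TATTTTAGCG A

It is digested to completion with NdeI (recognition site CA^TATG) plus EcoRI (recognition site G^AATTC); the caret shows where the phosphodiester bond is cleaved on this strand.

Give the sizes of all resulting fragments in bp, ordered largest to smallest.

113, 36, 11, 11 bp

NdeI sites (CATATG) start at positions 86, 133, 144.
NdeI cuts after base 2 of each site, so after positions 87, 134, 145.
The EcoRI site (GAATTC) starts at position 98.
EcoRI cuts after the first base of each site, so after position 98.
Combined cut positions: 87, 98, 134, 145.
Circular molecule, 4 cuts → 4 fragments:
  88–98 → 11 bp
  99–134 → 36 bp
  135–145 → 11 bp
  146–171 then 1–87 → 26 + 87 = 113 bp
Sorted largest to smallest: 113, 36, 11, 11 bp.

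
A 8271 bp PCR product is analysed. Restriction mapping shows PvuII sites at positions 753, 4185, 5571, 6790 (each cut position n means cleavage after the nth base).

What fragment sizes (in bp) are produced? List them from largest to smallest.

Linear molecule, 4 cuts → 5 fragments:
  753 − 0 = 753 bp
  4185 − 753 = 3432 bp
  5571 − 4185 = 1386 bp
  6790 − 5571 = 1219 bp
  8271 − 6790 = 1481 bp
Sorted largest to smallest: 3432, 1481, 1386, 1219, 753 bp.

3432, 1481, 1386, 1219, 753 bp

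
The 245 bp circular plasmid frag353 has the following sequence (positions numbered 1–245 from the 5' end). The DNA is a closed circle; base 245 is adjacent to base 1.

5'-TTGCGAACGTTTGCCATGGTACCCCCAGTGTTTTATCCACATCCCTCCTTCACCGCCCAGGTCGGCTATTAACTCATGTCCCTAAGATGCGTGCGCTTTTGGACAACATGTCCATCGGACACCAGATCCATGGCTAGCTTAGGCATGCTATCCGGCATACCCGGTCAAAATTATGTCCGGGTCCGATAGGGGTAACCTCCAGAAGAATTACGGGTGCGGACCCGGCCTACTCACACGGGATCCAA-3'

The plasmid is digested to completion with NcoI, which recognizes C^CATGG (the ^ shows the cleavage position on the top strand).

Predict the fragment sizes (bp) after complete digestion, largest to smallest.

NcoI sites (CCATGG) start at positions 14, 128.
NcoI cuts after the first base of each site, so after positions 14, 128.
Circular molecule, 2 cuts → 2 fragments:
  15–128 → 114 bp
  129–245 then 1–14 → 117 + 14 = 131 bp
Sorted largest to smallest: 131, 114 bp.

131, 114 bp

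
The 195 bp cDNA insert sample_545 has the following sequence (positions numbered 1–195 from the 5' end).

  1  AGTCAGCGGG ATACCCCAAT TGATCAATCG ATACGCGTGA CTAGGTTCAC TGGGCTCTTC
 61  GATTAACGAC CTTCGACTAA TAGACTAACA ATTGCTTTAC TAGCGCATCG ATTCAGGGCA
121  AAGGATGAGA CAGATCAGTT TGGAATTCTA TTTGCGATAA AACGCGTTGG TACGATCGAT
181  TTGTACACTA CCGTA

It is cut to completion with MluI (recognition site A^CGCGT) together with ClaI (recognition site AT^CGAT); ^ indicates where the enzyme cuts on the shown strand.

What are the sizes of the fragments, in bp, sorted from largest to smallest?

MluI sites (ACGCGT) start at positions 33, 162.
MluI cuts after the first base of each site, so after positions 33, 162.
ClaI sites (ATCGAT) start at positions 27, 107, 175.
ClaI cuts after base 2 of each site, so after positions 28, 108, 176.
Combined cut positions: 28, 33, 108, 162, 176.
Linear molecule, 5 cuts → 6 fragments:
  1–28 → 28 bp
  29–33 → 5 bp
  34–108 → 75 bp
  109–162 → 54 bp
  163–176 → 14 bp
  177–195 → 19 bp
Sorted largest to smallest: 75, 54, 28, 19, 14, 5 bp.

75, 54, 28, 19, 14, 5 bp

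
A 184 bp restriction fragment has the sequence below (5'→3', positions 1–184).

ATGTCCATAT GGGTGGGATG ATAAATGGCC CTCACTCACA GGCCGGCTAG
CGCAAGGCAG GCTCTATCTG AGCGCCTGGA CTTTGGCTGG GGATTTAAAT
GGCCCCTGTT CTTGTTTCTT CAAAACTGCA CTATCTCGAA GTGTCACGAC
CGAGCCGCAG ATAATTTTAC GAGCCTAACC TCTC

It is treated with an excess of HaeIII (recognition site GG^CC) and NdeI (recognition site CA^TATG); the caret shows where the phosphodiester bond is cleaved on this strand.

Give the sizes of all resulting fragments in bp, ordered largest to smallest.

HaeIII sites (GGCC) start at positions 27, 41, 101.
HaeIII cuts after base 2 of each site, so after positions 28, 42, 102.
The NdeI site (CATATG) starts at position 6.
NdeI cuts after base 2 of each site, so after position 7.
Combined cut positions: 7, 28, 42, 102.
Linear molecule, 4 cuts → 5 fragments:
  1–7 → 7 bp
  8–28 → 21 bp
  29–42 → 14 bp
  43–102 → 60 bp
  103–184 → 82 bp
Sorted largest to smallest: 82, 60, 21, 14, 7 bp.

82, 60, 21, 14, 7 bp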